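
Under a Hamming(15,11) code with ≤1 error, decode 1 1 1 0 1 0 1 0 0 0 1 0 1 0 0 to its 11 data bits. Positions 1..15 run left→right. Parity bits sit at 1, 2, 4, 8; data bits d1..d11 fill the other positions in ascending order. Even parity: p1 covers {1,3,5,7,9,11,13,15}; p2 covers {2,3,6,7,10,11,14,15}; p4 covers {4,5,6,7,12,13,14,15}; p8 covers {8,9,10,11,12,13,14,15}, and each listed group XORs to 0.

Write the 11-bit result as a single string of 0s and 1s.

s1 (pos 1,3,5,7,9,11,13,15): 1⊕1⊕1⊕1⊕0⊕1⊕1⊕0 = 0
s2 (pos 2,3,6,7,10,11,14,15): 1⊕1⊕0⊕1⊕0⊕1⊕0⊕0 = 0
s4 (pos 4,5,6,7,12,13,14,15): 0⊕1⊕0⊕1⊕0⊕1⊕0⊕0 = 1
s8 (pos 8,9,10,11,12,13,14,15): 0⊕0⊕0⊕1⊕0⊕1⊕0⊕0 = 0
Syndrome s8…s1 = 0100 → error at position 4.
Flip position 4: 111010100010100 → 111110100010100
Read data bits from positions 3,5,6,7,9,10,11,12,13,14,15: 11010010100

11010010100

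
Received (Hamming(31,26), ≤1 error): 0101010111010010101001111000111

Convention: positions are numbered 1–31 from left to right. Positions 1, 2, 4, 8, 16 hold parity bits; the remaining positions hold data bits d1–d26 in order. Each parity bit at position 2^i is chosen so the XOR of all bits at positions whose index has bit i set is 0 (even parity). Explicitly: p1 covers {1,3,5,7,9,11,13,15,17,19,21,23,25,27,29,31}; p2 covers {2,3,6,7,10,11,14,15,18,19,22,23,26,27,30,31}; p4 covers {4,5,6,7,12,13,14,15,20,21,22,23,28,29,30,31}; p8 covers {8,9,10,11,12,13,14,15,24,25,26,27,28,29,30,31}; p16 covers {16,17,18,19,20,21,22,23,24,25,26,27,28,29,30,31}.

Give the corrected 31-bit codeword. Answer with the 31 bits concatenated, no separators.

s1 (pos 1,3,5,7,9,11,13,15,17,19,21,23,25,27,29,31): 0⊕0⊕0⊕0⊕1⊕0⊕0⊕1⊕1⊕1⊕0⊕1⊕1⊕0⊕1⊕1 = 0
s2 (pos 2,3,6,7,10,11,14,15,18,19,22,23,26,27,30,31): 1⊕0⊕1⊕0⊕1⊕0⊕0⊕1⊕0⊕1⊕1⊕1⊕0⊕0⊕1⊕1 = 1
s4 (pos 4,5,6,7,12,13,14,15,20,21,22,23,28,29,30,31): 1⊕0⊕1⊕0⊕1⊕0⊕0⊕1⊕0⊕0⊕1⊕1⊕0⊕1⊕1⊕1 = 1
s8 (pos 8,9,10,11,12,13,14,15,24,25,26,27,28,29,30,31): 1⊕1⊕1⊕0⊕1⊕0⊕0⊕1⊕1⊕1⊕0⊕0⊕0⊕1⊕1⊕1 = 0
s16 (pos 16,17,18,19,20,21,22,23,24,25,26,27,28,29,30,31): 0⊕1⊕0⊕1⊕0⊕0⊕1⊕1⊕1⊕1⊕0⊕0⊕0⊕1⊕1⊕1 = 1
Syndrome s16…s1 = 10110 → error at position 22.
Flip position 22: 0101010111010010101001111000111 → 0101010111010010101000111000111

0101010111010010101000111000111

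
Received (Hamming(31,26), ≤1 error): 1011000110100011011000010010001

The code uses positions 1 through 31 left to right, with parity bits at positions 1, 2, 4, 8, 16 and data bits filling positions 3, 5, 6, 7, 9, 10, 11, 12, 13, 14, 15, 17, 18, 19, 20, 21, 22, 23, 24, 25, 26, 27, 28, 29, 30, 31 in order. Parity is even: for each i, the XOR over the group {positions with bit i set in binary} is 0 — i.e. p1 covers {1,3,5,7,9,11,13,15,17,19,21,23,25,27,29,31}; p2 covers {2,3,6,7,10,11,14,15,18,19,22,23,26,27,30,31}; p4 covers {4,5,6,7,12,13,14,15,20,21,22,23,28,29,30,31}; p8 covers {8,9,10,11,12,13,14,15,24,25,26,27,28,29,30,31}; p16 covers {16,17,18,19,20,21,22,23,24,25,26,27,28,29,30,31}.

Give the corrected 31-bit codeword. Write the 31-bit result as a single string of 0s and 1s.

1011000110100111011000010010001

s1 (pos 1,3,5,7,9,11,13,15,17,19,21,23,25,27,29,31): 1⊕1⊕0⊕0⊕1⊕1⊕0⊕1⊕0⊕1⊕0⊕0⊕0⊕1⊕0⊕1 = 0
s2 (pos 2,3,6,7,10,11,14,15,18,19,22,23,26,27,30,31): 0⊕1⊕0⊕0⊕0⊕1⊕0⊕1⊕1⊕1⊕0⊕0⊕0⊕1⊕0⊕1 = 1
s4 (pos 4,5,6,7,12,13,14,15,20,21,22,23,28,29,30,31): 1⊕0⊕0⊕0⊕0⊕0⊕0⊕1⊕0⊕0⊕0⊕0⊕0⊕0⊕0⊕1 = 1
s8 (pos 8,9,10,11,12,13,14,15,24,25,26,27,28,29,30,31): 1⊕1⊕0⊕1⊕0⊕0⊕0⊕1⊕1⊕0⊕0⊕1⊕0⊕0⊕0⊕1 = 1
s16 (pos 16,17,18,19,20,21,22,23,24,25,26,27,28,29,30,31): 1⊕0⊕1⊕1⊕0⊕0⊕0⊕0⊕1⊕0⊕0⊕1⊕0⊕0⊕0⊕1 = 0
Syndrome s16…s1 = 01110 → error at position 14.
Flip position 14: 1011000110100011011000010010001 → 1011000110100111011000010010001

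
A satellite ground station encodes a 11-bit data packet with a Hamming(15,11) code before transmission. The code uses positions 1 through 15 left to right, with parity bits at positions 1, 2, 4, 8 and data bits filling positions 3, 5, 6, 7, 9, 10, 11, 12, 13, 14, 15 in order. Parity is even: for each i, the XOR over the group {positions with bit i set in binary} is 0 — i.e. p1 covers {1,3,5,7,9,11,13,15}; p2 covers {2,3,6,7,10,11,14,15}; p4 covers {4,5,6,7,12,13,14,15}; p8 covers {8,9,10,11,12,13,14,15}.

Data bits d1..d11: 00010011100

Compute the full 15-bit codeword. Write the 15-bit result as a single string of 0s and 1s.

100100110011100

Place data at non-parity positions: p1 p2 0 p4 0 0 1 p8 0 0 1 1 1 0 0
p1 (pos 1,3,5,7,9,11,13,15): XOR of data positions = 0⊕0⊕1⊕0⊕1⊕1⊕0 = 1
p2 (pos 2,3,6,7,10,11,14,15): XOR of data positions = 0⊕0⊕1⊕0⊕1⊕0⊕0 = 0
p4 (pos 4,5,6,7,12,13,14,15): XOR of data positions = 0⊕0⊕1⊕1⊕1⊕0⊕0 = 1
p8 (pos 8,9,10,11,12,13,14,15): XOR of data positions = 0⊕0⊕1⊕1⊕1⊕0⊕0 = 1
Codeword: 100100110011100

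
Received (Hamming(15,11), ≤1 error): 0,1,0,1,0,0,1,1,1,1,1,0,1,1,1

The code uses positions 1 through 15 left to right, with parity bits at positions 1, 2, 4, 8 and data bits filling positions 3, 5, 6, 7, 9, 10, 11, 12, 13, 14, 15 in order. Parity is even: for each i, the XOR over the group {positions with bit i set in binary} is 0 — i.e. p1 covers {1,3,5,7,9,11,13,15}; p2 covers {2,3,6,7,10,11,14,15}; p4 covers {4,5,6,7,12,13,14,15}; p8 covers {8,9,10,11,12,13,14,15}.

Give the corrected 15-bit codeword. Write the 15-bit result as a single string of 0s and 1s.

010100111110011

s1 (pos 1,3,5,7,9,11,13,15): 0⊕0⊕0⊕1⊕1⊕1⊕1⊕1 = 1
s2 (pos 2,3,6,7,10,11,14,15): 1⊕0⊕0⊕1⊕1⊕1⊕1⊕1 = 0
s4 (pos 4,5,6,7,12,13,14,15): 1⊕0⊕0⊕1⊕0⊕1⊕1⊕1 = 1
s8 (pos 8,9,10,11,12,13,14,15): 1⊕1⊕1⊕1⊕0⊕1⊕1⊕1 = 1
Syndrome s8…s1 = 1101 → error at position 13.
Flip position 13: 010100111110111 → 010100111110011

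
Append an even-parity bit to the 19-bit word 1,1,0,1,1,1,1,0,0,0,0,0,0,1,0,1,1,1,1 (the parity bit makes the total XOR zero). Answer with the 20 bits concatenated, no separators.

XOR of the 19 data bits: 1⊕1⊕0⊕1⊕1⊕1⊕1⊕0⊕0⊕0⊕0⊕0⊕0⊕1⊕0⊕1⊕1⊕1⊕1 = 1
Parity bit = 1 (so all 20 bits XOR to 0).

11011110000001011111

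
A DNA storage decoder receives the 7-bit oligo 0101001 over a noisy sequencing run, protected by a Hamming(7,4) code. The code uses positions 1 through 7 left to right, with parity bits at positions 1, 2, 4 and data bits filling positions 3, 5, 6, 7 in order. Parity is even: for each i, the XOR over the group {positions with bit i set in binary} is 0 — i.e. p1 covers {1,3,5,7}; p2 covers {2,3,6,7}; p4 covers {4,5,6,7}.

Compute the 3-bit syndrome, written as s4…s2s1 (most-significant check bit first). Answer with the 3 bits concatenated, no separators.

001

s1 (pos 1,3,5,7): 0⊕0⊕0⊕1 = 1
s2 (pos 2,3,6,7): 1⊕0⊕0⊕1 = 0
s4 (pos 4,5,6,7): 1⊕0⊕0⊕1 = 0
Syndrome s4…s1 = 001 → error at position 1.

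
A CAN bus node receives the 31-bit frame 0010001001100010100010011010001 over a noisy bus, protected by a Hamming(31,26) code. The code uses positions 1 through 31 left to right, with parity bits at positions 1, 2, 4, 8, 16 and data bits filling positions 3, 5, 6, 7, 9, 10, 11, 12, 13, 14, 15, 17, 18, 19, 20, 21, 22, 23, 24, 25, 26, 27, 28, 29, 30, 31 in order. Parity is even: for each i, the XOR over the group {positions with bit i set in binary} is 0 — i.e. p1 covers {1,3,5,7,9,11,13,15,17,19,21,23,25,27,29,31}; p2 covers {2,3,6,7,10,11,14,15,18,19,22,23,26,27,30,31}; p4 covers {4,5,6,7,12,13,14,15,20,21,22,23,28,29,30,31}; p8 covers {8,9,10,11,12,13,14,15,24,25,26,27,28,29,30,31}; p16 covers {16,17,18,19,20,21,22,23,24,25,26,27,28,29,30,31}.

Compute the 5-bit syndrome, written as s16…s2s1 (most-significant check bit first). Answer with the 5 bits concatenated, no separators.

s1 (pos 1,3,5,7,9,11,13,15,17,19,21,23,25,27,29,31): 0⊕1⊕0⊕1⊕0⊕1⊕0⊕1⊕1⊕0⊕1⊕0⊕1⊕1⊕0⊕1 = 1
s2 (pos 2,3,6,7,10,11,14,15,18,19,22,23,26,27,30,31): 0⊕1⊕0⊕1⊕1⊕1⊕0⊕1⊕0⊕0⊕0⊕0⊕0⊕1⊕0⊕1 = 1
s4 (pos 4,5,6,7,12,13,14,15,20,21,22,23,28,29,30,31): 0⊕0⊕0⊕1⊕0⊕0⊕0⊕1⊕0⊕1⊕0⊕0⊕0⊕0⊕0⊕1 = 0
s8 (pos 8,9,10,11,12,13,14,15,24,25,26,27,28,29,30,31): 0⊕0⊕1⊕1⊕0⊕0⊕0⊕1⊕1⊕1⊕0⊕1⊕0⊕0⊕0⊕1 = 1
s16 (pos 16,17,18,19,20,21,22,23,24,25,26,27,28,29,30,31): 0⊕1⊕0⊕0⊕0⊕1⊕0⊕0⊕1⊕1⊕0⊕1⊕0⊕0⊕0⊕1 = 0
Syndrome s16…s1 = 01011 → error at position 11.

01011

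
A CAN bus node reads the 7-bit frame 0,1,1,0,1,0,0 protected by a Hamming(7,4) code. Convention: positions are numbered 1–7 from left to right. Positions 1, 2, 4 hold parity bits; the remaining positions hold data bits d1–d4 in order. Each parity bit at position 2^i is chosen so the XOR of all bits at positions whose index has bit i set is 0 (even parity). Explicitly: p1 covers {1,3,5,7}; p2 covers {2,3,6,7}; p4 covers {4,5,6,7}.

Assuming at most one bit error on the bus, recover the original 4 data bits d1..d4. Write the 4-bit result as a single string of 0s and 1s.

s1 (pos 1,3,5,7): 0⊕1⊕1⊕0 = 0
s2 (pos 2,3,6,7): 1⊕1⊕0⊕0 = 0
s4 (pos 4,5,6,7): 0⊕1⊕0⊕0 = 1
Syndrome s4…s1 = 100 → error at position 4.
Flip position 4: 0110100 → 0111100
Read data bits from positions 3,5,6,7: 1100

1100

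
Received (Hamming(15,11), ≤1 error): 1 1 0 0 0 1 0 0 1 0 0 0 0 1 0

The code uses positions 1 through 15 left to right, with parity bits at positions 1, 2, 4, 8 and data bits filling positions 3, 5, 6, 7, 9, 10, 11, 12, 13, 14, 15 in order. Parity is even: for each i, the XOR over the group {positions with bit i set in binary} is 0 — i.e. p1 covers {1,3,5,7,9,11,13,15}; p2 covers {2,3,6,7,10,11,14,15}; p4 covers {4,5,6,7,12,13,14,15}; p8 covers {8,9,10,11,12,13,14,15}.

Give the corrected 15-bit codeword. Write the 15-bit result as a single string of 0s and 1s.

s1 (pos 1,3,5,7,9,11,13,15): 1⊕0⊕0⊕0⊕1⊕0⊕0⊕0 = 0
s2 (pos 2,3,6,7,10,11,14,15): 1⊕0⊕1⊕0⊕0⊕0⊕1⊕0 = 1
s4 (pos 4,5,6,7,12,13,14,15): 0⊕0⊕1⊕0⊕0⊕0⊕1⊕0 = 0
s8 (pos 8,9,10,11,12,13,14,15): 0⊕1⊕0⊕0⊕0⊕0⊕1⊕0 = 0
Syndrome s8…s1 = 0010 → error at position 2.
Flip position 2: 110001001000010 → 100001001000010

100001001000010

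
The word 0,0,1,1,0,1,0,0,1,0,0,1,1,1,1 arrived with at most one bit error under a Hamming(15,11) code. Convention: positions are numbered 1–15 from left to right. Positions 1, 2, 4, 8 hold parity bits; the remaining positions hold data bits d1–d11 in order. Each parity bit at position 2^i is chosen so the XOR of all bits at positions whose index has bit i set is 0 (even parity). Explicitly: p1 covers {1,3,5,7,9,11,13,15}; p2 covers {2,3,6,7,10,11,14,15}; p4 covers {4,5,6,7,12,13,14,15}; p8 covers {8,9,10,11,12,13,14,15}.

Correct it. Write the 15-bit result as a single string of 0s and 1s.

001101011001111

s1 (pos 1,3,5,7,9,11,13,15): 0⊕1⊕0⊕0⊕1⊕0⊕1⊕1 = 0
s2 (pos 2,3,6,7,10,11,14,15): 0⊕1⊕1⊕0⊕0⊕0⊕1⊕1 = 0
s4 (pos 4,5,6,7,12,13,14,15): 1⊕0⊕1⊕0⊕1⊕1⊕1⊕1 = 0
s8 (pos 8,9,10,11,12,13,14,15): 0⊕1⊕0⊕0⊕1⊕1⊕1⊕1 = 1
Syndrome s8…s1 = 1000 → error at position 8.
Flip position 8: 001101001001111 → 001101011001111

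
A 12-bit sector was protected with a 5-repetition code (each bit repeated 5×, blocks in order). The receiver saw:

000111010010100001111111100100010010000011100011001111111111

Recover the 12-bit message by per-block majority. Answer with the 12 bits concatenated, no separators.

000110001011

Block 1 (00011): 2 ones → 0
Block 2 (10100): 2 ones → 0
Block 3 (10100): 2 ones → 0
Block 4 (00111): 3 ones → 1
Block 5 (11111): 5 ones → 1
Block 6 (00100): 1 one → 0
Block 7 (01001): 2 ones → 0
Block 8 (00000): 0 ones → 0
Block 9 (11100): 3 ones → 1
Block 10 (01100): 2 ones → 0
Block 11 (11111): 5 ones → 1
Block 12 (11111): 5 ones → 1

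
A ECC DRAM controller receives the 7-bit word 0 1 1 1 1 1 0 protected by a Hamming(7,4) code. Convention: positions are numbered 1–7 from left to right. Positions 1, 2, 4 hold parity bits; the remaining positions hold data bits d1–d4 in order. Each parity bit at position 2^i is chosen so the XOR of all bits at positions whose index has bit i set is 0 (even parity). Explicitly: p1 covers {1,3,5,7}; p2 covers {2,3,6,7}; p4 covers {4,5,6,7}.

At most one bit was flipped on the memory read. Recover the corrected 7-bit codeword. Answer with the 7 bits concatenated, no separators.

s1 (pos 1,3,5,7): 0⊕1⊕1⊕0 = 0
s2 (pos 2,3,6,7): 1⊕1⊕1⊕0 = 1
s4 (pos 4,5,6,7): 1⊕1⊕1⊕0 = 1
Syndrome s4…s1 = 110 → error at position 6.
Flip position 6: 0111110 → 0111100

0111100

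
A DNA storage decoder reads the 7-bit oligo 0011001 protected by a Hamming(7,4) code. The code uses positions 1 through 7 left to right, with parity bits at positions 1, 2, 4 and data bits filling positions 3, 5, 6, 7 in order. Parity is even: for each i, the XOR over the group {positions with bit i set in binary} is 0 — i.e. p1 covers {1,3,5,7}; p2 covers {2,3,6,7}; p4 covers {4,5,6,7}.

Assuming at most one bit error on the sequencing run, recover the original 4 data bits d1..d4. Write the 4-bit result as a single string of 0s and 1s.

s1 (pos 1,3,5,7): 0⊕1⊕0⊕1 = 0
s2 (pos 2,3,6,7): 0⊕1⊕0⊕1 = 0
s4 (pos 4,5,6,7): 1⊕0⊕0⊕1 = 0
Syndrome s4…s1 = 000 → no error.
Read data bits from positions 3,5,6,7: 1001

1001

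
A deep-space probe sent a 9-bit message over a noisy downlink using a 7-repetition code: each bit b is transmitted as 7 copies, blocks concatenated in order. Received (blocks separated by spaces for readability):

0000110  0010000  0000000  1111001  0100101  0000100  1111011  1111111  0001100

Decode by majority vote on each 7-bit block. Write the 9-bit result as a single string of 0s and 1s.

Block 1 (0000110): 2 ones → 0
Block 2 (0010000): 1 one → 0
Block 3 (0000000): 0 ones → 0
Block 4 (1111001): 5 ones → 1
Block 5 (0100101): 3 ones → 0
Block 6 (0000100): 1 one → 0
Block 7 (1111011): 6 ones → 1
Block 8 (1111111): 7 ones → 1
Block 9 (0001100): 2 ones → 0

000100110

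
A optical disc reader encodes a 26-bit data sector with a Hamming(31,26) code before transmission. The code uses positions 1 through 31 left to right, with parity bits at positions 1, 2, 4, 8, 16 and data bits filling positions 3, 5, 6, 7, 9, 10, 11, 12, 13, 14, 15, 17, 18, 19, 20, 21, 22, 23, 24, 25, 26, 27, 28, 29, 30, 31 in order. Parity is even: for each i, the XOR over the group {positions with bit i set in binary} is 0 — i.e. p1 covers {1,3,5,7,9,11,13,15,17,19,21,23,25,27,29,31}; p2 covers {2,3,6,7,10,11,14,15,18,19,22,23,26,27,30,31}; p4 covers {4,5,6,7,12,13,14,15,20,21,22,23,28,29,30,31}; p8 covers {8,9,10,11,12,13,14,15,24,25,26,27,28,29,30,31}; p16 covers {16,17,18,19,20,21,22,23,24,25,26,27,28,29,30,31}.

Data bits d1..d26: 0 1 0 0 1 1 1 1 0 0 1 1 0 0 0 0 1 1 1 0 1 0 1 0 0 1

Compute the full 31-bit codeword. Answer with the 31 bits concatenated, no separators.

1101100111110011100001110101001

Place data at non-parity positions: p1 p2 0 p4 1 0 0 p8 1 1 1 1 0 0 1 p16 1 0 0 0 0 1 1 1 0 1 0 1 0 0 1
p1 (pos 1,3,5,7,9,11,13,15,17,19,21,23,25,27,29,31): XOR of data positions = 0⊕1⊕0⊕1⊕1⊕0⊕1⊕1⊕0⊕0⊕1⊕0⊕0⊕0⊕1 = 1
p2 (pos 2,3,6,7,10,11,14,15,18,19,22,23,26,27,30,31): XOR of data positions = 0⊕0⊕0⊕1⊕1⊕0⊕1⊕0⊕0⊕1⊕1⊕1⊕0⊕0⊕1 = 1
p4 (pos 4,5,6,7,12,13,14,15,20,21,22,23,28,29,30,31): XOR of data positions = 1⊕0⊕0⊕1⊕0⊕0⊕1⊕0⊕0⊕1⊕1⊕1⊕0⊕0⊕1 = 1
p8 (pos 8,9,10,11,12,13,14,15,24,25,26,27,28,29,30,31): XOR of data positions = 1⊕1⊕1⊕1⊕0⊕0⊕1⊕1⊕0⊕1⊕0⊕1⊕0⊕0⊕1 = 1
p16 (pos 16,17,18,19,20,21,22,23,24,25,26,27,28,29,30,31): XOR of data positions = 1⊕0⊕0⊕0⊕0⊕1⊕1⊕1⊕0⊕1⊕0⊕1⊕0⊕0⊕1 = 1
Codeword: 1101100111110011100001110101001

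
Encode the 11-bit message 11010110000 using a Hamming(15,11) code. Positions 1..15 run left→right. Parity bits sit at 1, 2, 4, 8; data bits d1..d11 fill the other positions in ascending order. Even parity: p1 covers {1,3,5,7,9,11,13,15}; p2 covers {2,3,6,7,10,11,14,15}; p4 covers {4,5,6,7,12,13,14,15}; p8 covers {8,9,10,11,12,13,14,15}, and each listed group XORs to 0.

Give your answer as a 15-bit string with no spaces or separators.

001010100110000

Place data at non-parity positions: p1 p2 1 p4 1 0 1 p8 0 1 1 0 0 0 0
p1 (pos 1,3,5,7,9,11,13,15): XOR of data positions = 1⊕1⊕1⊕0⊕1⊕0⊕0 = 0
p2 (pos 2,3,6,7,10,11,14,15): XOR of data positions = 1⊕0⊕1⊕1⊕1⊕0⊕0 = 0
p4 (pos 4,5,6,7,12,13,14,15): XOR of data positions = 1⊕0⊕1⊕0⊕0⊕0⊕0 = 0
p8 (pos 8,9,10,11,12,13,14,15): XOR of data positions = 0⊕1⊕1⊕0⊕0⊕0⊕0 = 0
Codeword: 001010100110000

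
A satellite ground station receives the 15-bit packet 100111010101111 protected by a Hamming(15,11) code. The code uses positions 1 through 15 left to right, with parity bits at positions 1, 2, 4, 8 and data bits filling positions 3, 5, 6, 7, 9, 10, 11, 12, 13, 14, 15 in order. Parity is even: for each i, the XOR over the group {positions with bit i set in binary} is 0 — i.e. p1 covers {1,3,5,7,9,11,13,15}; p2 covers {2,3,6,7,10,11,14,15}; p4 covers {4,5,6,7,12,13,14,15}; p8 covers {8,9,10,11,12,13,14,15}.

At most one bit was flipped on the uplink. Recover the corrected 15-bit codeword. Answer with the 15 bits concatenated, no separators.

100011010101111

s1 (pos 1,3,5,7,9,11,13,15): 1⊕0⊕1⊕0⊕0⊕0⊕1⊕1 = 0
s2 (pos 2,3,6,7,10,11,14,15): 0⊕0⊕1⊕0⊕1⊕0⊕1⊕1 = 0
s4 (pos 4,5,6,7,12,13,14,15): 1⊕1⊕1⊕0⊕1⊕1⊕1⊕1 = 1
s8 (pos 8,9,10,11,12,13,14,15): 1⊕0⊕1⊕0⊕1⊕1⊕1⊕1 = 0
Syndrome s8…s1 = 0100 → error at position 4.
Flip position 4: 100111010101111 → 100011010101111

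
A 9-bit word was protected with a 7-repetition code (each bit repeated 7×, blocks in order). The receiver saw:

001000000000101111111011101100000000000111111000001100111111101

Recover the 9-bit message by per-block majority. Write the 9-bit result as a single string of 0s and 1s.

Block 1 (0010000): 1 one → 0
Block 2 (0000010): 1 one → 0
Block 3 (1111111): 7 ones → 1
Block 4 (0111011): 5 ones → 1
Block 5 (0000000): 0 ones → 0
Block 6 (0000111): 3 ones → 0
Block 7 (1110000): 3 ones → 0
Block 8 (0110011): 4 ones → 1
Block 9 (1111101): 6 ones → 1

001100011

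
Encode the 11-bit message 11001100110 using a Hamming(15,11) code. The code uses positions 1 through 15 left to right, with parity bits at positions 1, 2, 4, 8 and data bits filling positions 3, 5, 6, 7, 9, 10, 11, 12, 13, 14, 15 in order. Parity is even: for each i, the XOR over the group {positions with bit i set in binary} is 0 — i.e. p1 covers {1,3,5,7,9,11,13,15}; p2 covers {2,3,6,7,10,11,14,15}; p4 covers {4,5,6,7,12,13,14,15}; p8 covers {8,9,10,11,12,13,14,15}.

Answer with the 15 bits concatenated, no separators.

011110001100110

Place data at non-parity positions: p1 p2 1 p4 1 0 0 p8 1 1 0 0 1 1 0
p1 (pos 1,3,5,7,9,11,13,15): XOR of data positions = 1⊕1⊕0⊕1⊕0⊕1⊕0 = 0
p2 (pos 2,3,6,7,10,11,14,15): XOR of data positions = 1⊕0⊕0⊕1⊕0⊕1⊕0 = 1
p4 (pos 4,5,6,7,12,13,14,15): XOR of data positions = 1⊕0⊕0⊕0⊕1⊕1⊕0 = 1
p8 (pos 8,9,10,11,12,13,14,15): XOR of data positions = 1⊕1⊕0⊕0⊕1⊕1⊕0 = 0
Codeword: 011110001100110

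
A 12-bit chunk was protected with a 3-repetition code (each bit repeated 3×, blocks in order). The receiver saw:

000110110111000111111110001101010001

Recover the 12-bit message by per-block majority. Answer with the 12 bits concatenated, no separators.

011101110100

Block 1 (000): 0 ones → 0
Block 2 (110): 2 ones → 1
Block 3 (110): 2 ones → 1
Block 4 (111): 3 ones → 1
Block 5 (000): 0 ones → 0
Block 6 (111): 3 ones → 1
Block 7 (111): 3 ones → 1
Block 8 (110): 2 ones → 1
Block 9 (001): 1 one → 0
Block 10 (101): 2 ones → 1
Block 11 (010): 1 one → 0
Block 12 (001): 1 one → 0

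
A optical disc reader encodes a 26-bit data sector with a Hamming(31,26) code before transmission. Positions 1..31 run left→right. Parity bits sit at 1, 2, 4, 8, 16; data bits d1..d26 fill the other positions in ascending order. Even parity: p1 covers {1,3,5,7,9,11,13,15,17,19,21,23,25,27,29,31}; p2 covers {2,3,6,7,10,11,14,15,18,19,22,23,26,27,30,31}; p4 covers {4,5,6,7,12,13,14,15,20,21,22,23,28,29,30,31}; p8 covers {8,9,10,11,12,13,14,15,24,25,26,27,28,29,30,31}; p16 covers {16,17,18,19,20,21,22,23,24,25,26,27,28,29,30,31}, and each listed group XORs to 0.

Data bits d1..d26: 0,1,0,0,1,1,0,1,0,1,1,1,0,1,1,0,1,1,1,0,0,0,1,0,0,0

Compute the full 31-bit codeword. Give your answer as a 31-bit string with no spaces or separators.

Place data at non-parity positions: p1 p2 0 p4 1 0 0 p8 1 1 0 1 0 1 1 p16 1 0 1 1 0 1 1 1 0 0 0 1 0 0 0
p1 (pos 1,3,5,7,9,11,13,15,17,19,21,23,25,27,29,31): XOR of data positions = 0⊕1⊕0⊕1⊕0⊕0⊕1⊕1⊕1⊕0⊕1⊕0⊕0⊕0⊕0 = 0
p2 (pos 2,3,6,7,10,11,14,15,18,19,22,23,26,27,30,31): XOR of data positions = 0⊕0⊕0⊕1⊕0⊕1⊕1⊕0⊕1⊕1⊕1⊕0⊕0⊕0⊕0 = 0
p4 (pos 4,5,6,7,12,13,14,15,20,21,22,23,28,29,30,31): XOR of data positions = 1⊕0⊕0⊕1⊕0⊕1⊕1⊕1⊕0⊕1⊕1⊕1⊕0⊕0⊕0 = 0
p8 (pos 8,9,10,11,12,13,14,15,24,25,26,27,28,29,30,31): XOR of data positions = 1⊕1⊕0⊕1⊕0⊕1⊕1⊕1⊕0⊕0⊕0⊕1⊕0⊕0⊕0 = 1
p16 (pos 16,17,18,19,20,21,22,23,24,25,26,27,28,29,30,31): XOR of data positions = 1⊕0⊕1⊕1⊕0⊕1⊕1⊕1⊕0⊕0⊕0⊕1⊕0⊕0⊕0 = 1
Codeword: 0000100111010111101101110001000

0000100111010111101101110001000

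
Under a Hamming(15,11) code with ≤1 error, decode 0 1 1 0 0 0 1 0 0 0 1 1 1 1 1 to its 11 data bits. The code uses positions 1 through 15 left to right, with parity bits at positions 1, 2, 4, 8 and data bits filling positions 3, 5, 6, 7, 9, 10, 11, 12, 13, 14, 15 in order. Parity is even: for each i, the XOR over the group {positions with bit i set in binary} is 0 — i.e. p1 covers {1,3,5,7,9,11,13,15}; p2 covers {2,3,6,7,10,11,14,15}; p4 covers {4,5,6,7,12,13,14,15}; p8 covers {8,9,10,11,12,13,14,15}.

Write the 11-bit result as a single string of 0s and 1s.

s1 (pos 1,3,5,7,9,11,13,15): 0⊕1⊕0⊕1⊕0⊕1⊕1⊕1 = 1
s2 (pos 2,3,6,7,10,11,14,15): 1⊕1⊕0⊕1⊕0⊕1⊕1⊕1 = 0
s4 (pos 4,5,6,7,12,13,14,15): 0⊕0⊕0⊕1⊕1⊕1⊕1⊕1 = 1
s8 (pos 8,9,10,11,12,13,14,15): 0⊕0⊕0⊕1⊕1⊕1⊕1⊕1 = 1
Syndrome s8…s1 = 1101 → error at position 13.
Flip position 13: 011000100011111 → 011000100011011
Read data bits from positions 3,5,6,7,9,10,11,12,13,14,15: 10010011011

10010011011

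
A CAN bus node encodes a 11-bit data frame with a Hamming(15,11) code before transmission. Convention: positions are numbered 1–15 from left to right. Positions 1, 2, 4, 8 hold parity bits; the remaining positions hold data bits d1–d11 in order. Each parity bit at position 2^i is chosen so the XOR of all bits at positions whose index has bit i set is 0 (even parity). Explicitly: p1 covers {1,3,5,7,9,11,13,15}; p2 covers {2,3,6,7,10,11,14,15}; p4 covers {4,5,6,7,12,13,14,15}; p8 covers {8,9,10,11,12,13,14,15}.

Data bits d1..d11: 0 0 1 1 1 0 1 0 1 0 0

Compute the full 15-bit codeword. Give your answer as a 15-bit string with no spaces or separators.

Place data at non-parity positions: p1 p2 0 p4 0 1 1 p8 1 0 1 0 1 0 0
p1 (pos 1,3,5,7,9,11,13,15): XOR of data positions = 0⊕0⊕1⊕1⊕1⊕1⊕0 = 0
p2 (pos 2,3,6,7,10,11,14,15): XOR of data positions = 0⊕1⊕1⊕0⊕1⊕0⊕0 = 1
p4 (pos 4,5,6,7,12,13,14,15): XOR of data positions = 0⊕1⊕1⊕0⊕1⊕0⊕0 = 1
p8 (pos 8,9,10,11,12,13,14,15): XOR of data positions = 1⊕0⊕1⊕0⊕1⊕0⊕0 = 1
Codeword: 010101111010100

010101111010100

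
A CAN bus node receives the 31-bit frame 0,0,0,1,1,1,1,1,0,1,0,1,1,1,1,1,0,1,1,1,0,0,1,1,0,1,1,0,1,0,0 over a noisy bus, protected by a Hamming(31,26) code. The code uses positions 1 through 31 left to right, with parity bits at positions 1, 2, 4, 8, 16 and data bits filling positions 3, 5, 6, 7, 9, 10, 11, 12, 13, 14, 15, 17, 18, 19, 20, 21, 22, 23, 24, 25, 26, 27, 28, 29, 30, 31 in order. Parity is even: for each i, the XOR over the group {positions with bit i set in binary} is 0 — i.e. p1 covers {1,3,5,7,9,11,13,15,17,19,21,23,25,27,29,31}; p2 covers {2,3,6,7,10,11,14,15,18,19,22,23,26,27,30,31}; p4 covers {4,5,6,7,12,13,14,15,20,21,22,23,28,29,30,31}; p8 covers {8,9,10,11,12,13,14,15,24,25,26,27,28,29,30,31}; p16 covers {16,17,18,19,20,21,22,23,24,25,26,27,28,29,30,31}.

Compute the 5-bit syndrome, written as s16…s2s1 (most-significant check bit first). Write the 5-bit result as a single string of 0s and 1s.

s1 (pos 1,3,5,7,9,11,13,15,17,19,21,23,25,27,29,31): 0⊕0⊕1⊕1⊕0⊕0⊕1⊕1⊕0⊕1⊕0⊕1⊕0⊕1⊕1⊕0 = 0
s2 (pos 2,3,6,7,10,11,14,15,18,19,22,23,26,27,30,31): 0⊕0⊕1⊕1⊕1⊕0⊕1⊕1⊕1⊕1⊕0⊕1⊕1⊕1⊕0⊕0 = 0
s4 (pos 4,5,6,7,12,13,14,15,20,21,22,23,28,29,30,31): 1⊕1⊕1⊕1⊕1⊕1⊕1⊕1⊕1⊕0⊕0⊕1⊕0⊕1⊕0⊕0 = 1
s8 (pos 8,9,10,11,12,13,14,15,24,25,26,27,28,29,30,31): 1⊕0⊕1⊕0⊕1⊕1⊕1⊕1⊕1⊕0⊕1⊕1⊕0⊕1⊕0⊕0 = 0
s16 (pos 16,17,18,19,20,21,22,23,24,25,26,27,28,29,30,31): 1⊕0⊕1⊕1⊕1⊕0⊕0⊕1⊕1⊕0⊕1⊕1⊕0⊕1⊕0⊕0 = 1
Syndrome s16…s1 = 10100 → error at position 20.

10100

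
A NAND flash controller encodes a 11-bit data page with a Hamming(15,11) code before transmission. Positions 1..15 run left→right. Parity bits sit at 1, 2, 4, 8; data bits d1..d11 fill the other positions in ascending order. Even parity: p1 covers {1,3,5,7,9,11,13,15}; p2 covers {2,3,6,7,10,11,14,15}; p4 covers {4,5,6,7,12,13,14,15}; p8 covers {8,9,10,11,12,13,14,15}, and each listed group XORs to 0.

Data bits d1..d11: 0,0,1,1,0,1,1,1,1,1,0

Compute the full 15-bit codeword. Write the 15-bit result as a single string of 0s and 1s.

Place data at non-parity positions: p1 p2 0 p4 0 1 1 p8 0 1 1 1 1 1 0
p1 (pos 1,3,5,7,9,11,13,15): XOR of data positions = 0⊕0⊕1⊕0⊕1⊕1⊕0 = 1
p2 (pos 2,3,6,7,10,11,14,15): XOR of data positions = 0⊕1⊕1⊕1⊕1⊕1⊕0 = 1
p4 (pos 4,5,6,7,12,13,14,15): XOR of data positions = 0⊕1⊕1⊕1⊕1⊕1⊕0 = 1
p8 (pos 8,9,10,11,12,13,14,15): XOR of data positions = 0⊕1⊕1⊕1⊕1⊕1⊕0 = 1
Codeword: 110101110111110

110101110111110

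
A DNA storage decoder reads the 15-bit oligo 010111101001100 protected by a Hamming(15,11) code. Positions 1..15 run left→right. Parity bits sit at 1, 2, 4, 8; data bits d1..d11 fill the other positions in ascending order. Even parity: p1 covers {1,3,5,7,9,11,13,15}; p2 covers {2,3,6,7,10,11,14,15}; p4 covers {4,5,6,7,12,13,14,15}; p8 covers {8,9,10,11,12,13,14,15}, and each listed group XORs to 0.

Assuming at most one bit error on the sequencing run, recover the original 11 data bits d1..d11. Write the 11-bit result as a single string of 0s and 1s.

s1 (pos 1,3,5,7,9,11,13,15): 0⊕0⊕1⊕1⊕1⊕0⊕1⊕0 = 0
s2 (pos 2,3,6,7,10,11,14,15): 1⊕0⊕1⊕1⊕0⊕0⊕0⊕0 = 1
s4 (pos 4,5,6,7,12,13,14,15): 1⊕1⊕1⊕1⊕1⊕1⊕0⊕0 = 0
s8 (pos 8,9,10,11,12,13,14,15): 0⊕1⊕0⊕0⊕1⊕1⊕0⊕0 = 1
Syndrome s8…s1 = 1010 → error at position 10.
Flip position 10: 010111101001100 → 010111101101100
Read data bits from positions 3,5,6,7,9,10,11,12,13,14,15: 01111101100

01111101100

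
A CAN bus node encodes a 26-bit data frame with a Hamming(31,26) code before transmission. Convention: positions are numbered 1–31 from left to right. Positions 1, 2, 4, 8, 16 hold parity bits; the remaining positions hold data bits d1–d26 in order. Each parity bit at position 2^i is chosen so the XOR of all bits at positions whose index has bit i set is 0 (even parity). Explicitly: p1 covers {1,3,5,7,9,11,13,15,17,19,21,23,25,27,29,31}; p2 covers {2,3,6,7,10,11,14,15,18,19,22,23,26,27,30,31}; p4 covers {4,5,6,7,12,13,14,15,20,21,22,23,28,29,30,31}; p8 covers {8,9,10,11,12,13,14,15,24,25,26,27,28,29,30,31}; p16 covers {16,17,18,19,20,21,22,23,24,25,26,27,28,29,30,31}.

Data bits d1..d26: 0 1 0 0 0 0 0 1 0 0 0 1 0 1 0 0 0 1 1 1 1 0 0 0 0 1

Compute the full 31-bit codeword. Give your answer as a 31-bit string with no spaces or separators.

Place data at non-parity positions: p1 p2 0 p4 1 0 0 p8 0 0 0 1 0 0 0 p16 1 0 1 0 0 0 1 1 1 1 0 0 0 0 1
p1 (pos 1,3,5,7,9,11,13,15,17,19,21,23,25,27,29,31): XOR of data positions = 0⊕1⊕0⊕0⊕0⊕0⊕0⊕1⊕1⊕0⊕1⊕1⊕0⊕0⊕1 = 0
p2 (pos 2,3,6,7,10,11,14,15,18,19,22,23,26,27,30,31): XOR of data positions = 0⊕0⊕0⊕0⊕0⊕0⊕0⊕0⊕1⊕0⊕1⊕1⊕0⊕0⊕1 = 0
p4 (pos 4,5,6,7,12,13,14,15,20,21,22,23,28,29,30,31): XOR of data positions = 1⊕0⊕0⊕1⊕0⊕0⊕0⊕0⊕0⊕0⊕1⊕0⊕0⊕0⊕1 = 0
p8 (pos 8,9,10,11,12,13,14,15,24,25,26,27,28,29,30,31): XOR of data positions = 0⊕0⊕0⊕1⊕0⊕0⊕0⊕1⊕1⊕1⊕0⊕0⊕0⊕0⊕1 = 1
p16 (pos 16,17,18,19,20,21,22,23,24,25,26,27,28,29,30,31): XOR of data positions = 1⊕0⊕1⊕0⊕0⊕0⊕1⊕1⊕1⊕1⊕0⊕0⊕0⊕0⊕1 = 1
Codeword: 0000100100010001101000111100001

0000100100010001101000111100001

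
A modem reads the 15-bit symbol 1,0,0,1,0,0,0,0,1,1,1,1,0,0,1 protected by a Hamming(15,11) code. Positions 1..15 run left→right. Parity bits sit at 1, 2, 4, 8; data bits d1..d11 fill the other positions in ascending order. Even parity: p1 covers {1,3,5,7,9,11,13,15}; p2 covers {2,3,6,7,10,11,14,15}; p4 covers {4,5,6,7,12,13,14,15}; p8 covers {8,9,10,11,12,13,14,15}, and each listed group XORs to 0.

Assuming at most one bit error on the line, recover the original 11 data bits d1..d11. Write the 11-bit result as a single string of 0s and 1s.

s1 (pos 1,3,5,7,9,11,13,15): 1⊕0⊕0⊕0⊕1⊕1⊕0⊕1 = 0
s2 (pos 2,3,6,7,10,11,14,15): 0⊕0⊕0⊕0⊕1⊕1⊕0⊕1 = 1
s4 (pos 4,5,6,7,12,13,14,15): 1⊕0⊕0⊕0⊕1⊕0⊕0⊕1 = 1
s8 (pos 8,9,10,11,12,13,14,15): 0⊕1⊕1⊕1⊕1⊕0⊕0⊕1 = 1
Syndrome s8…s1 = 1110 → error at position 14.
Flip position 14: 100100001111001 → 100100001111011
Read data bits from positions 3,5,6,7,9,10,11,12,13,14,15: 00001111011

00001111011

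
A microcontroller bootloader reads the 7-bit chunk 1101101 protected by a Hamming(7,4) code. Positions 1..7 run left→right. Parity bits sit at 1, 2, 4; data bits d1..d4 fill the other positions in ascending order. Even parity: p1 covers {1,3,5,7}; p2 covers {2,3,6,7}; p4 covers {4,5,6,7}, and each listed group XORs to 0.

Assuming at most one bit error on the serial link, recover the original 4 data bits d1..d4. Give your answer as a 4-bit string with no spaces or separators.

s1 (pos 1,3,5,7): 1⊕0⊕1⊕1 = 1
s2 (pos 2,3,6,7): 1⊕0⊕0⊕1 = 0
s4 (pos 4,5,6,7): 1⊕1⊕0⊕1 = 1
Syndrome s4…s1 = 101 → error at position 5.
Flip position 5: 1101101 → 1101001
Read data bits from positions 3,5,6,7: 0001

0001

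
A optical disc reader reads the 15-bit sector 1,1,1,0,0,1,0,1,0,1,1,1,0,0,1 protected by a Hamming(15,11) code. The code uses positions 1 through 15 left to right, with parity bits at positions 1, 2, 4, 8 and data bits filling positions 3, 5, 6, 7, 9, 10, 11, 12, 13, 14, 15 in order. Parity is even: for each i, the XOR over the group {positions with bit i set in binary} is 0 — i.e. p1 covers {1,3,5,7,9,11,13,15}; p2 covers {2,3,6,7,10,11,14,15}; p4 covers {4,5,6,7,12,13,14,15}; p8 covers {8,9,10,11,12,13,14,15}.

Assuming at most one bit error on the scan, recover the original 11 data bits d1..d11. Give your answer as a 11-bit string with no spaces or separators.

10100110001

s1 (pos 1,3,5,7,9,11,13,15): 1⊕1⊕0⊕0⊕0⊕1⊕0⊕1 = 0
s2 (pos 2,3,6,7,10,11,14,15): 1⊕1⊕1⊕0⊕1⊕1⊕0⊕1 = 0
s4 (pos 4,5,6,7,12,13,14,15): 0⊕0⊕1⊕0⊕1⊕0⊕0⊕1 = 1
s8 (pos 8,9,10,11,12,13,14,15): 1⊕0⊕1⊕1⊕1⊕0⊕0⊕1 = 1
Syndrome s8…s1 = 1100 → error at position 12.
Flip position 12: 111001010111001 → 111001010110001
Read data bits from positions 3,5,6,7,9,10,11,12,13,14,15: 10100110001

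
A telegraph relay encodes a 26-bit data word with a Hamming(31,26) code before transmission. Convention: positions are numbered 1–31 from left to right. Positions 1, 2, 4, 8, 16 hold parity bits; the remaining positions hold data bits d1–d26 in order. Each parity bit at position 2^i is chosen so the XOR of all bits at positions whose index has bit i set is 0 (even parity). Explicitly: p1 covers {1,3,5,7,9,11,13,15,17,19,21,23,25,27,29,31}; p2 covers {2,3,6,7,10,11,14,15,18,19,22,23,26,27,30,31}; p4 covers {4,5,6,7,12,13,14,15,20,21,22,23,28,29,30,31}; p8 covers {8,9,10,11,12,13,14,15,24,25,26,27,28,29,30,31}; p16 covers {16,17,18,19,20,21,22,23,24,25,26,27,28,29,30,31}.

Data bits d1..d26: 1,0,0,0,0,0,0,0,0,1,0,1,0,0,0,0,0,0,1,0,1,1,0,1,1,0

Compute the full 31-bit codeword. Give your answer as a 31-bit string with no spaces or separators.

0111000000000100100000010110110

Place data at non-parity positions: p1 p2 1 p4 0 0 0 p8 0 0 0 0 0 1 0 p16 1 0 0 0 0 0 0 1 0 1 1 0 1 1 0
p1 (pos 1,3,5,7,9,11,13,15,17,19,21,23,25,27,29,31): XOR of data positions = 1⊕0⊕0⊕0⊕0⊕0⊕0⊕1⊕0⊕0⊕0⊕0⊕1⊕1⊕0 = 0
p2 (pos 2,3,6,7,10,11,14,15,18,19,22,23,26,27,30,31): XOR of data positions = 1⊕0⊕0⊕0⊕0⊕1⊕0⊕0⊕0⊕0⊕0⊕1⊕1⊕1⊕0 = 1
p4 (pos 4,5,6,7,12,13,14,15,20,21,22,23,28,29,30,31): XOR of data positions = 0⊕0⊕0⊕0⊕0⊕1⊕0⊕0⊕0⊕0⊕0⊕0⊕1⊕1⊕0 = 1
p8 (pos 8,9,10,11,12,13,14,15,24,25,26,27,28,29,30,31): XOR of data positions = 0⊕0⊕0⊕0⊕0⊕1⊕0⊕1⊕0⊕1⊕1⊕0⊕1⊕1⊕0 = 0
p16 (pos 16,17,18,19,20,21,22,23,24,25,26,27,28,29,30,31): XOR of data positions = 1⊕0⊕0⊕0⊕0⊕0⊕0⊕1⊕0⊕1⊕1⊕0⊕1⊕1⊕0 = 0
Codeword: 0111000000000100100000010110110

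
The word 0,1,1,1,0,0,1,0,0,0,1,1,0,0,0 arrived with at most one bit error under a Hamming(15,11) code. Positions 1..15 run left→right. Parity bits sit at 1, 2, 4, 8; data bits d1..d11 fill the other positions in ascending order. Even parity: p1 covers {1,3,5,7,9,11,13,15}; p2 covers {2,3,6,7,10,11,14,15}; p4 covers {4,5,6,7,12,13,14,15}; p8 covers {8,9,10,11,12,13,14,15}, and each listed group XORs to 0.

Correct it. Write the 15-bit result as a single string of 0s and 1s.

s1 (pos 1,3,5,7,9,11,13,15): 0⊕1⊕0⊕1⊕0⊕1⊕0⊕0 = 1
s2 (pos 2,3,6,7,10,11,14,15): 1⊕1⊕0⊕1⊕0⊕1⊕0⊕0 = 0
s4 (pos 4,5,6,7,12,13,14,15): 1⊕0⊕0⊕1⊕1⊕0⊕0⊕0 = 1
s8 (pos 8,9,10,11,12,13,14,15): 0⊕0⊕0⊕1⊕1⊕0⊕0⊕0 = 0
Syndrome s8…s1 = 0101 → error at position 5.
Flip position 5: 011100100011000 → 011110100011000

011110100011000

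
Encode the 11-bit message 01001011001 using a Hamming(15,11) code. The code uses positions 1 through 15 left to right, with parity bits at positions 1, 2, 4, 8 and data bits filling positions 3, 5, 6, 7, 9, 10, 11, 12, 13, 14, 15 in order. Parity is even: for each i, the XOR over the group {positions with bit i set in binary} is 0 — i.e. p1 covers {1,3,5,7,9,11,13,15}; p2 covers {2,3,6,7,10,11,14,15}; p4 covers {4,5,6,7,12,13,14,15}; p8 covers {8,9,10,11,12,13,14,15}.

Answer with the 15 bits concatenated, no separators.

Place data at non-parity positions: p1 p2 0 p4 1 0 0 p8 1 0 1 1 0 0 1
p1 (pos 1,3,5,7,9,11,13,15): XOR of data positions = 0⊕1⊕0⊕1⊕1⊕0⊕1 = 0
p2 (pos 2,3,6,7,10,11,14,15): XOR of data positions = 0⊕0⊕0⊕0⊕1⊕0⊕1 = 0
p4 (pos 4,5,6,7,12,13,14,15): XOR of data positions = 1⊕0⊕0⊕1⊕0⊕0⊕1 = 1
p8 (pos 8,9,10,11,12,13,14,15): XOR of data positions = 1⊕0⊕1⊕1⊕0⊕0⊕1 = 0
Codeword: 000110001011001

000110001011001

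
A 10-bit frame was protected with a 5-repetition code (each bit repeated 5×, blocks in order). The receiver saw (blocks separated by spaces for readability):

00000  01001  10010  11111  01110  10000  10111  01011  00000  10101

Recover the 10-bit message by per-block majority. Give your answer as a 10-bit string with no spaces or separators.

0001101101

Block 1 (00000): 0 ones → 0
Block 2 (01001): 2 ones → 0
Block 3 (10010): 2 ones → 0
Block 4 (11111): 5 ones → 1
Block 5 (01110): 3 ones → 1
Block 6 (10000): 1 one → 0
Block 7 (10111): 4 ones → 1
Block 8 (01011): 3 ones → 1
Block 9 (00000): 0 ones → 0
Block 10 (10101): 3 ones → 1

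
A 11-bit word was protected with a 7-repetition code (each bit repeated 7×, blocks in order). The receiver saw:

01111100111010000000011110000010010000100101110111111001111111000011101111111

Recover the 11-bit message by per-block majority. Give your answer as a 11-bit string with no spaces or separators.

Block 1 (0111110): 5 ones → 1
Block 2 (0111010): 4 ones → 1
Block 3 (0000000): 0 ones → 0
Block 4 (1111000): 4 ones → 1
Block 5 (0010010): 2 ones → 0
Block 6 (0001001): 2 ones → 0
Block 7 (0111011): 5 ones → 1
Block 8 (1111001): 5 ones → 1
Block 9 (1111110): 6 ones → 1
Block 10 (0001110): 3 ones → 0
Block 11 (1111111): 7 ones → 1

11010011101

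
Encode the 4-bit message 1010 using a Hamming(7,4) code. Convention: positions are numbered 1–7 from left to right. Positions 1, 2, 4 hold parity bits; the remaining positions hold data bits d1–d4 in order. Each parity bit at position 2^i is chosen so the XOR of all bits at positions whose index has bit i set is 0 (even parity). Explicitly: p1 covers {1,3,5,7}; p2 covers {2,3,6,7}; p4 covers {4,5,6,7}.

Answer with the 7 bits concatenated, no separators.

Place data at non-parity positions: p1 p2 1 p4 0 1 0
p1 (pos 1,3,5,7): XOR of data positions = 1⊕0⊕0 = 1
p2 (pos 2,3,6,7): XOR of data positions = 1⊕1⊕0 = 0
p4 (pos 4,5,6,7): XOR of data positions = 0⊕1⊕0 = 1
Codeword: 1011010

1011010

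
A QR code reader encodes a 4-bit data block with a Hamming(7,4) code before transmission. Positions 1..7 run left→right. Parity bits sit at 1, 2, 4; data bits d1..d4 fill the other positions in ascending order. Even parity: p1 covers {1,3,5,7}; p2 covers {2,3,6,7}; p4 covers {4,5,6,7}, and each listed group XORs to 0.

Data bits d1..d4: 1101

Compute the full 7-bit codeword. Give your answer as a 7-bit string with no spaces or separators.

1010101

Place data at non-parity positions: p1 p2 1 p4 1 0 1
p1 (pos 1,3,5,7): XOR of data positions = 1⊕1⊕1 = 1
p2 (pos 2,3,6,7): XOR of data positions = 1⊕0⊕1 = 0
p4 (pos 4,5,6,7): XOR of data positions = 1⊕0⊕1 = 0
Codeword: 1010101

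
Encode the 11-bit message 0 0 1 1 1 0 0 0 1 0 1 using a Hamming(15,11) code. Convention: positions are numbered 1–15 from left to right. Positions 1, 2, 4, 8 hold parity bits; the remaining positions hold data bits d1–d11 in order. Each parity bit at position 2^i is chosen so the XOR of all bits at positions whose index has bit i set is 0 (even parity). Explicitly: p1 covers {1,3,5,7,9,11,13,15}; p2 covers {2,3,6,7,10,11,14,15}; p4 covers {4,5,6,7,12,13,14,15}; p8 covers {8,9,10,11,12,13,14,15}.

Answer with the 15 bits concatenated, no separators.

010001111000101

Place data at non-parity positions: p1 p2 0 p4 0 1 1 p8 1 0 0 0 1 0 1
p1 (pos 1,3,5,7,9,11,13,15): XOR of data positions = 0⊕0⊕1⊕1⊕0⊕1⊕1 = 0
p2 (pos 2,3,6,7,10,11,14,15): XOR of data positions = 0⊕1⊕1⊕0⊕0⊕0⊕1 = 1
p4 (pos 4,5,6,7,12,13,14,15): XOR of data positions = 0⊕1⊕1⊕0⊕1⊕0⊕1 = 0
p8 (pos 8,9,10,11,12,13,14,15): XOR of data positions = 1⊕0⊕0⊕0⊕1⊕0⊕1 = 1
Codeword: 010001111000101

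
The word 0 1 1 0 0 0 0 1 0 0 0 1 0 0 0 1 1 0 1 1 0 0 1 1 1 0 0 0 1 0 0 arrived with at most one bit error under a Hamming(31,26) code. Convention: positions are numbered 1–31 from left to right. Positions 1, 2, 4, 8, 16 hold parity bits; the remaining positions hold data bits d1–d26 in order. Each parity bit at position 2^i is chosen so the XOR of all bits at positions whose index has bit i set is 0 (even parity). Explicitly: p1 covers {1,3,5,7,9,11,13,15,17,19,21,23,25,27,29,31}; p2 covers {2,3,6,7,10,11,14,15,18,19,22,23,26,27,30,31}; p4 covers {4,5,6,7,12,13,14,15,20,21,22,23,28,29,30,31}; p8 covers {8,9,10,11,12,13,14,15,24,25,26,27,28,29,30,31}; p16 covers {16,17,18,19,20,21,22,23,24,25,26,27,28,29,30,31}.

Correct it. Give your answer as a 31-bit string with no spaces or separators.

s1 (pos 1,3,5,7,9,11,13,15,17,19,21,23,25,27,29,31): 0⊕1⊕0⊕0⊕0⊕0⊕0⊕0⊕1⊕1⊕0⊕1⊕1⊕0⊕1⊕0 = 0
s2 (pos 2,3,6,7,10,11,14,15,18,19,22,23,26,27,30,31): 1⊕1⊕0⊕0⊕0⊕0⊕0⊕0⊕0⊕1⊕0⊕1⊕0⊕0⊕0⊕0 = 0
s4 (pos 4,5,6,7,12,13,14,15,20,21,22,23,28,29,30,31): 0⊕0⊕0⊕0⊕1⊕0⊕0⊕0⊕1⊕0⊕0⊕1⊕0⊕1⊕0⊕0 = 0
s8 (pos 8,9,10,11,12,13,14,15,24,25,26,27,28,29,30,31): 1⊕0⊕0⊕0⊕1⊕0⊕0⊕0⊕1⊕1⊕0⊕0⊕0⊕1⊕0⊕0 = 1
s16 (pos 16,17,18,19,20,21,22,23,24,25,26,27,28,29,30,31): 1⊕1⊕0⊕1⊕1⊕0⊕0⊕1⊕1⊕1⊕0⊕0⊕0⊕1⊕0⊕0 = 0
Syndrome s16…s1 = 01000 → error at position 8.
Flip position 8: 0110000100010001101100111000100 → 0110000000010001101100111000100

0110000000010001101100111000100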